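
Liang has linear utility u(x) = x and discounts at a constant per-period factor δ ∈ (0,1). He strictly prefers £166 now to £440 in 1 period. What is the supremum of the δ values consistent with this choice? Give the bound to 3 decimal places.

δ < 0.377

Under u(x) = x this choice says 166 > δ·440.
Dividing through by 440 gives δ < 0.37727.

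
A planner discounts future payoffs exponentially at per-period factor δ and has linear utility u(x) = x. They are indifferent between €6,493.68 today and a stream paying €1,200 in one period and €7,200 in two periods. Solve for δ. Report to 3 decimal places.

δ ≈ 0.870

The stream is worth 1200δ + 7200δ² today, so 1200δ + 7200δ² = 6493.68.
So 7200δ² + 1200δ − 6493.68 = 0.
The positive root is δ = [−1200 + √(1200² + 4·7200·6493.68)] / (2·7200) = (−1200 + 13728.000)/14400 ≈ 0.870.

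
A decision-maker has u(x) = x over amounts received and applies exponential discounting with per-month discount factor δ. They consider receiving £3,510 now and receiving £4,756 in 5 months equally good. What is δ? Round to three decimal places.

Indifference means u(3510) = δ^5 · u(4756), so δ^5 = u(3510)/u(4756).
With u(x) = x: δ^5 = 3510/4756 = 0.73802.
So δ = 0.73802^(1/5) ≈ 0.941.

δ ≈ 0.941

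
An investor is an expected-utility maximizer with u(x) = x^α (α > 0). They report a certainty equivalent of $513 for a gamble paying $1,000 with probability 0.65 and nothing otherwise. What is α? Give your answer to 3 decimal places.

α ≈ 0.645

Since u(0) = 0, the lottery's EU is 0.65·1000^α.
Setting u(513) equal to that: 513^α = 0.65·1000^α ⇒ (513/1000)^α = 0.65.
Taking logs: α·ln(513/1000) = ln(0.65), so α = -0.430783 / -0.667479 ≈ 0.645.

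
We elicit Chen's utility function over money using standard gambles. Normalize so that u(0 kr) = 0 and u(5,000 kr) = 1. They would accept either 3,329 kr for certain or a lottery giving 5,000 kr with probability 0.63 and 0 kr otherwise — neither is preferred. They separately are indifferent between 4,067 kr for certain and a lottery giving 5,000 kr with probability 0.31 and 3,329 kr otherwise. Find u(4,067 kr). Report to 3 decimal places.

0.745

The first gamble pins u(3,329 kr): it must equal 0.63·1 + 0.37·0 = 0.63.
The second indifference gives u(4,067 kr) = 0.31·u(5,000 kr) + 0.69·u(3,329 kr) = 0.31·1.00 + 0.69·0.63 = 0.7447.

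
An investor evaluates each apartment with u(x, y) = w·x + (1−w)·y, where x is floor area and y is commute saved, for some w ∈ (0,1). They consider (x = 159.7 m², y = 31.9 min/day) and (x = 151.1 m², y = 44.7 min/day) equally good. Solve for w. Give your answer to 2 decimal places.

Indifference: w·159.7 + (1−w)·31.9 = w·151.1 + (1−w)·44.7.
Collecting terms: w·8.6 = (1−w)·12.8.
Hence w = 12.8/(8.6+12.8) = 12.8/21.4 = 0.60.

w = 0.60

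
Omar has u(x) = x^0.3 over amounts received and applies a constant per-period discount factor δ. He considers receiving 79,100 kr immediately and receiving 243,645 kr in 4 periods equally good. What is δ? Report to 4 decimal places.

δ ≈ 0.9191

Indifference means u(79100) = δ^4 · u(243645), so δ^4 = u(79100)/u(243645).
With u(x) = x^0.3: δ^4 = 79100^0.3/243645^0.3 = (79100/243645)^0.3 = 0.71355.
Hence δ = (0.71355)^(1/4) = 0.919087.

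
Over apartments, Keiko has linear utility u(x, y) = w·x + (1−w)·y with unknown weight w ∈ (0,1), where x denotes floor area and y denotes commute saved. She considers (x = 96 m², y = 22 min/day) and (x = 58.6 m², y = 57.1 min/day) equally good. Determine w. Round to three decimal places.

u(96,22) = u(58.6,57.1) means w·96 + (1−w)·22 = w·58.6 + (1−w)·57.1.
Rearranging, 37.4·w − 35.1·(1−w) = 0.
The marginal rate of substitution is 35.1/37.4, so w = 35.1/(37.4+35.1) = 0.484.

w = 0.484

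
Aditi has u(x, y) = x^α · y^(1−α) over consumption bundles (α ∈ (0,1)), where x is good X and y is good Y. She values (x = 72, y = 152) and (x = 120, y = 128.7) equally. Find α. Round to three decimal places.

The Cobb–Douglas utilities coincide, so 72^α·152^(1−α) = 120^α·128.7^(1−α).
Rearrange to (72/120)^α = (128.7/152)^(1−α) and take logs: α·-0.510826 = (1−α)·-0.166396.
So α/(1−α) = (-0.166396)/(-0.510826) = 0.325739, and α = 0.325739/1.325739 ≈ 0.246.

α ≈ 0.246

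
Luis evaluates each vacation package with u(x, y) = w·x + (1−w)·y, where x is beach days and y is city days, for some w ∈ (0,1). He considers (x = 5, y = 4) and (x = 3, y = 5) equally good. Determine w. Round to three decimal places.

w = 0.333

Indifference: w·5 + (1−w)·4 = w·3 + (1−w)·5.
w·(5−3) = (1−w)·(5−4), i.e. w·2 = (1−w)·1.
The marginal rate of substitution is 1/2, so w = 1/(2+1) = 0.333.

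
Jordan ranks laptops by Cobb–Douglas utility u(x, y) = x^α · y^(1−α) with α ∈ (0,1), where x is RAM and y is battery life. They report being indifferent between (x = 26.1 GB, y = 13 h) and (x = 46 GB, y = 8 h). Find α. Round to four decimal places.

α ≈ 0.4614

Set the two utilities equal: 26.1^α·13^(1−α) = 46^α·8^(1−α).
Taking logs: α·ln 26.1 + (1−α)·ln 13 = α·ln 46 + (1−α)·ln 8, i.e. α·-0.5667061 = (1−α)·-0.4855078.
So α/(1−α) = (-0.4855078)/(-0.5667061) = 0.8567189, and α = 0.8567189/1.8567189 ≈ 0.4614.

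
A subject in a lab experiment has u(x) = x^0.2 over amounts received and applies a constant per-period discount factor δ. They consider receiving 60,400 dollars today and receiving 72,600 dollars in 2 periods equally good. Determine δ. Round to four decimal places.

The payoff in 2 periods is discounted by δ^2, so u(60400) = δ^2·u(72600) and δ^2 = u(60400)/u(72600).
With u(x) = x^0.2: δ^2 = 60400^0.2/72600^0.2 = (60400/72600)^0.2 = 0.96387.
Hence δ = (0.96387)^(1/2) = 0.981771.

δ ≈ 0.9818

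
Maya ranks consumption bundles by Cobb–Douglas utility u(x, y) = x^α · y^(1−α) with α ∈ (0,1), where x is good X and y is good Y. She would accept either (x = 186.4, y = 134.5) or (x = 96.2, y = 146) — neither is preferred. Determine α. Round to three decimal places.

The Cobb–Douglas utilities coincide, so 186.4^α·134.5^(1−α) = 96.2^α·146^(1−α).
Taking logs: α·ln 186.4 + (1−α)·ln 134.5 = α·ln 96.2 + (1−α)·ln 146, i.e. α·0.661466 = (1−α)·0.082042.
Thus α·(0.743508) = 0.082042, so α = 0.082042/0.743508 ≈ 0.110.

α ≈ 0.110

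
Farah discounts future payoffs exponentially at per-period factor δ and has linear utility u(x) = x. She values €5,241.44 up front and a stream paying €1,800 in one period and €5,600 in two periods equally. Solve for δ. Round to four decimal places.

Present value of the stream is 1800·δ + 5600·δ². Indifference gives 1800δ + 5600δ² = 5241.44.
So 5600δ² + 1800δ − 5241.44 = 0.
The positive root is δ = [−1800 + √(1800² + 4·5600·5241.44)] / (2·5600) = (−1800 + 10984.000)/11200 ≈ 0.8200.

δ ≈ 0.8200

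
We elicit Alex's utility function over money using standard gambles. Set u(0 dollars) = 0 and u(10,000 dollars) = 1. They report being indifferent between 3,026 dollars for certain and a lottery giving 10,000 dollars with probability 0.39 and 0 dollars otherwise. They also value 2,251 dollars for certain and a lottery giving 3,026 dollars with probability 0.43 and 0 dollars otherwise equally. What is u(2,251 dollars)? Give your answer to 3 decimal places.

First, u(3,026 dollars) = 0.39·u(10,000 dollars) + 0.61·u(0 dollars) = 0.39.
Then u(2,251 dollars) = 0.43·u(3,026 dollars) + 0.57·u(0 dollars) = 0.43·0.39 + 0.57·0.00 = 0.1677.

0.168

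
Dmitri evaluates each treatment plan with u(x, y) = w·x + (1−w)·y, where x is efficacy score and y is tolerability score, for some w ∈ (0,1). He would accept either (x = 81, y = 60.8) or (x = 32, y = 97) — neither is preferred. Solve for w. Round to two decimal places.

u(81,60.8) = u(32,97) means w·81 + (1−w)·60.8 = w·32 + (1−w)·97.
Collecting terms: w·49 = (1−w)·36.2.
Hence w = 36.2/(49+36.2) = 36.2/85.2 = 0.42.

w = 0.42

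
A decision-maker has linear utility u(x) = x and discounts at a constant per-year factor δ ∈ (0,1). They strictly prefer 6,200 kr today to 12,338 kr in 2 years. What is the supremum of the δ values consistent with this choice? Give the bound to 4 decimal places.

Under u(x) = x this choice says 6200 > δ^2·12338.
Dividing by 12338: δ^2 < 0.50251. Both sides are positive, so the square root keeps the direction.
δ < (6200/12338)^(1/2) ≈ 0.7089.

δ < 0.7089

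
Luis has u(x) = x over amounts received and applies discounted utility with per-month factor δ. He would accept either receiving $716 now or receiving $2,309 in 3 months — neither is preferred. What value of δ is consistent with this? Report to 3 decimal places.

δ ≈ 0.677

Indifference means u(716) = δ^3 · u(2309), so δ^3 = u(716)/u(2309).
With u(x) = x: δ^3 = 716/2309 = 0.31009.
So δ = 0.31009^(1/3) ≈ 0.677.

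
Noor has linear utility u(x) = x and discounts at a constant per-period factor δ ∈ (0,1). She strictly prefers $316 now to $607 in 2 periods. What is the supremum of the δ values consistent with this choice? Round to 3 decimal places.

Under u(x) = x this choice says 316 > δ^2·607.
So δ^2 < 316/607 = 0.52059; taking the square root of both positive sides preserves the inequality.
δ < 0.52059^(1/2) = 0.722.

δ < 0.722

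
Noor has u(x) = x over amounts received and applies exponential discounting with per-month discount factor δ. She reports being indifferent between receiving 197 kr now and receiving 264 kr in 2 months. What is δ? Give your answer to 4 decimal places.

The payoff in 2 months is discounted by δ^2, so u(197) = δ^2·u(264) and δ^2 = u(197)/u(264).
With u(x) = x: δ^2 = 197/264 = 0.74621.
Taking the square root: δ = 0.74621^(1/2) ≈ 0.8638.

δ ≈ 0.8638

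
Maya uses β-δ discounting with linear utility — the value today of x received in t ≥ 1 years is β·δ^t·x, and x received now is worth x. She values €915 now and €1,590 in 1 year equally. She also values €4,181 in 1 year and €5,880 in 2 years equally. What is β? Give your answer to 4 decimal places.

The second indifference involves only future payoffs, so β cancels: β·δ^1·4181 = β·δ^2·5880, giving δ = 4181/5880 = 0.71105.
Substituting δ into 915 = β·δ·1590: β = 915/(1130.577) ≈ 0.8093.

β ≈ 0.8093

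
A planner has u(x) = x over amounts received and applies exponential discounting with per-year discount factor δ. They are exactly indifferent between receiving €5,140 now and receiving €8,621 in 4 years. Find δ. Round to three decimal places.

δ ≈ 0.879

Indifference means u(5140) = δ^4 · u(8621), so δ^4 = u(5140)/u(8621).
With u(x) = x: δ^4 = 5140/8621 = 0.59622.
Taking the 4th root: δ = 0.59622^(1/4) ≈ 0.879.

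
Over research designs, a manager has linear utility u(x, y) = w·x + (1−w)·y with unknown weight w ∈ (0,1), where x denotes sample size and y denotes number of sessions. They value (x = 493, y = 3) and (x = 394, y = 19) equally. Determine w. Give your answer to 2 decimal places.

Indifference: w·493 + (1−w)·3 = w·394 + (1−w)·19.
Rearranging, 99·w − 16·(1−w) = 0.
So w/(1−w) = 16/99 = 0.1616, giving w = 16/(99+16) = 0.14.

w = 0.14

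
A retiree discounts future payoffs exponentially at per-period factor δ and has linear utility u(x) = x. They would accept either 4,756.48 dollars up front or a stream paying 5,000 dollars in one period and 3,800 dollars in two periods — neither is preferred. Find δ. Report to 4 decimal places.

Equating present values: 4756.48 = 5000δ + 3800δ².
That is, 3800δ² + 5000δ − 4756.48 = 0, a quadratic in δ.
By the quadratic formula (taking the positive root), δ = (−5000 + √97298496.00) / 7600 ≈ 0.6400.

δ ≈ 0.6400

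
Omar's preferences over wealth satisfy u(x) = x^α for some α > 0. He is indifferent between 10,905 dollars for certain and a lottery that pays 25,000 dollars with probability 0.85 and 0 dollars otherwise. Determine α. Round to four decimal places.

α ≈ 0.1959

EU(lottery) = 0.85·25000^α + 0.15·0 = 0.85·25000^α.
Indifference: 10905^α = 0.85·25000^α, so (10905/25000)^α = 0.85.
α = ln(0.85) / ln(10905/25000) = -0.1625189/-0.8296544 ≈ 0.1959.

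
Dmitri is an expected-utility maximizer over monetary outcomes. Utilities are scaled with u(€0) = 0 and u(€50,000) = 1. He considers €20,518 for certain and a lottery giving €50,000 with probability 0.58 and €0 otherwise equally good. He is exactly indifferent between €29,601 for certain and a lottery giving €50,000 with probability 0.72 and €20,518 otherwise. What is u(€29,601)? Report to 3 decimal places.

First, u(€20,518) = 0.58·u(€50,000) + 0.42·u(€0) = 0.58.
Then u(€29,601) = 0.72·u(€50,000) + 0.28·u(€20,518) = 0.72·1.00 + 0.28·0.58 = 0.8824.

0.882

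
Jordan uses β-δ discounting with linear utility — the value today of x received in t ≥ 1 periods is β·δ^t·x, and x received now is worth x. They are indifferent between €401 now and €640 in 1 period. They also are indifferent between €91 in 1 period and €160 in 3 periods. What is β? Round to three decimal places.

β ≈ 0.831

Both payoffs in the second observation are in the future, so β drops out: δ^1·91 = δ^3·160 ⇒ δ^2 = 91/160 = 0.56875, so δ = 0.75416.
Substituting δ into 401 = β·δ·640: β = 401/(482.659) ≈ 0.831.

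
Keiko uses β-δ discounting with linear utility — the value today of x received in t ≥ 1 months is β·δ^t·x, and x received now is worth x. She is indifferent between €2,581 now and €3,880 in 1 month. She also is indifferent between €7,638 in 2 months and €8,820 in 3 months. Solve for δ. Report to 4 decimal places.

δ ≈ 0.8660

From the later pair, β·δ^2·7638 = β·δ^3·8820; dividing through, δ = 7638/8820 = 0.86599.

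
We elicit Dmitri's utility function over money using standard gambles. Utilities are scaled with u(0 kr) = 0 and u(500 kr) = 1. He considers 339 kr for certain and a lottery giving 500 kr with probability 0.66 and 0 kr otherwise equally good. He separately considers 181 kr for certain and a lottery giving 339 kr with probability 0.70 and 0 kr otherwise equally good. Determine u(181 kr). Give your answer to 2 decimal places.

The first gamble pins u(339 kr): it must equal 0.66·1 + 0.34·0 = 0.66.
Chaining: u(181 kr) = 0.70·0.66 + 0.30·0.00 = 0.4620.

0.46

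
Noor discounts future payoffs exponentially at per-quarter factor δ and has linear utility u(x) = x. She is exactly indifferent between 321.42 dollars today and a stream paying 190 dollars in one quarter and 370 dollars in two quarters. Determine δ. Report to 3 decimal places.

The stream is worth 190δ + 370δ² today, so 190δ + 370δ² = 321.42.
That is, 370δ² + 190δ − 321.42 = 0, a quadratic in δ.
δ = (−190 + √(190² + 4·370·321.42)) / (2·370) = (−190 + √511801.60) / 740 ≈ 0.710.

δ ≈ 0.710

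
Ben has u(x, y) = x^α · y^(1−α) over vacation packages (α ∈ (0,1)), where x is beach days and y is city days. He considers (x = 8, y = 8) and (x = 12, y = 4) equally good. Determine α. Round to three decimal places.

Indifference: 8^α · 8^(1−α) = 12^α · 4^(1−α).
Rearrange to (8/12)^α = (4/8)^(1−α) and take logs: α·-0.405465 = (1−α)·-0.693147.
Thus α·(-1.098612) = -0.693147, so α = -0.693147/-1.098612 ≈ 0.631.

α ≈ 0.631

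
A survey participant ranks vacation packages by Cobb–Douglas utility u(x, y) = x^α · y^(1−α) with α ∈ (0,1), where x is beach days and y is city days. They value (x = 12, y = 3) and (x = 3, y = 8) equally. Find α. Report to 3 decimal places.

α ≈ 0.414

Set the two utilities equal: 12^α·3^(1−α) = 3^α·8^(1−α).
Rearrange to (12/3)^α = (8/3)^(1−α) and take logs: α·1.386294 = (1−α)·0.980829.
So α/(1−α) = (0.980829)/(1.386294) = 0.707519, and α = 0.707519/1.707519 ≈ 0.414.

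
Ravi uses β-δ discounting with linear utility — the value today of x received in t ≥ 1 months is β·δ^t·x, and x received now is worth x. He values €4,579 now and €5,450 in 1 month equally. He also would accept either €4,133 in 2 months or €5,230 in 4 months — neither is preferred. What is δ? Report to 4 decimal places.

δ ≈ 0.8890

From the later pair, β·δ^2·4133 = β·δ^4·5230; dividing through, δ^2 = 4133/5230 = 0.79025, so δ = 0.88896.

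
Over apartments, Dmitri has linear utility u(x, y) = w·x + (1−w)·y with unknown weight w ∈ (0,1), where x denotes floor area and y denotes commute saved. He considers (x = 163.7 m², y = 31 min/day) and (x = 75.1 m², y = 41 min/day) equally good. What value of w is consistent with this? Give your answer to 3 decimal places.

u(163.7,31) = u(75.1,41) means w·163.7 + (1−w)·31 = w·75.1 + (1−w)·41.
Rearranging, 88.6·w − 10·(1−w) = 0.
Hence w = 10/(88.6+10) = 10/98.6 = 0.101.

w = 0.101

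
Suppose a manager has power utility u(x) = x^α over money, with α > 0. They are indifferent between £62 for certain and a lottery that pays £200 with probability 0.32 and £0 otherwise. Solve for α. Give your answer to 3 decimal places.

EU(lottery) = 0.32·200^α + 0.68·0 = 0.32·200^α.
Indifference: 62^α = 0.32·200^α, so (62/200)^α = 0.32.
Take logs: α = ln 0.32 / ln(62/200) ≈ 0.97289.

α ≈ 0.973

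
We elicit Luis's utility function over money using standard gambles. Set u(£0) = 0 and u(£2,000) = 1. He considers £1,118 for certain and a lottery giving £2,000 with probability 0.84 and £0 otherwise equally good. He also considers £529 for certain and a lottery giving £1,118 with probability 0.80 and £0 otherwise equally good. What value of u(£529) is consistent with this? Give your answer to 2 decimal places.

0.67

The first gamble pins u(£1,118): it must equal 0.84·1 + 0.16·0 = 0.84.
The second indifference gives u(£529) = 0.80·u(£1,118) + 0.20·u(£0) = 0.80·0.84 + 0.20·0.00 = 0.6720.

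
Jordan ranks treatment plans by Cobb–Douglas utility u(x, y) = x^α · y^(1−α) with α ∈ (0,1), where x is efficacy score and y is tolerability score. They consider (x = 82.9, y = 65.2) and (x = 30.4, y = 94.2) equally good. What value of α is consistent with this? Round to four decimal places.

α ≈ 0.2684

Indifference: 82.9^α · 65.2^(1−α) = 30.4^α · 94.2^(1−α).
Taking logs: α·ln 82.9 + (1−α)·ln 65.2 = α·ln 30.4 + (1−α)·ln 94.2, i.e. α·1.0031925 = (1−α)·0.3679607.
So α/(1−α) = (0.3679607)/(1.0031925) = 0.3667897, and α = 0.3667897/1.3667897 ≈ 0.2684.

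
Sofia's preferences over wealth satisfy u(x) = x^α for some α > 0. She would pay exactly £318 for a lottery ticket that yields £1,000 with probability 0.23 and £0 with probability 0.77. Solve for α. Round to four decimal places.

Since u(0) = 0, the lottery's EU is 0.23·1000^α.
Equating: 318^α = 0.23·1000^α, i.e. 0.3180^α = 0.23.
α = ln(0.23) / ln(318/1000) = -1.4696760/-1.1457039 ≈ 1.2828.

α ≈ 1.2828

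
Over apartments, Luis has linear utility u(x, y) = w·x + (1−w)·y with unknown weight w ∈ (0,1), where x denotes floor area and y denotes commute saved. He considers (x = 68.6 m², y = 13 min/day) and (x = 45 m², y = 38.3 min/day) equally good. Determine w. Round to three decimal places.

w = 0.517

u(68.6,13) = u(45,38.3) means w·68.6 + (1−w)·13 = w·45 + (1−w)·38.3.
w·(68.6−45) = (1−w)·(38.3−13), i.e. w·23.6 = (1−w)·25.3.
Hence w = 25.3/(23.6+25.3) = 25.3/48.9 = 0.517.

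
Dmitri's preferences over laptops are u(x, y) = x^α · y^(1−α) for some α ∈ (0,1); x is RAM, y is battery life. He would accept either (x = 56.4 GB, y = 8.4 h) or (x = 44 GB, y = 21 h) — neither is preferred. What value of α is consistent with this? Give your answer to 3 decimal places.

α ≈ 0.787

The Cobb–Douglas utilities coincide, so 56.4^α·8.4^(1−α) = 44^α·21^(1−α).
Taking logs: α·ln 56.4 + (1−α)·ln 8.4 = α·ln 44 + (1−α)·ln 21, i.e. α·0.248280 = (1−α)·0.916291.
So α/(1−α) = (0.916291)/(0.248280) = 3.690555, and α = 3.690555/4.690555 ≈ 0.787.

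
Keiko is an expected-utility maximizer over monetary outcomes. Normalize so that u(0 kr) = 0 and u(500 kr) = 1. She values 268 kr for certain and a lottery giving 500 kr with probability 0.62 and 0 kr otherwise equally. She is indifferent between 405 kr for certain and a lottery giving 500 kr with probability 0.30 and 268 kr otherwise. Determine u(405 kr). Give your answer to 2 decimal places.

First, u(268 kr) = 0.62·u(500 kr) + 0.38·u(0 kr) = 0.62.
The second indifference gives u(405 kr) = 0.30·u(500 kr) + 0.70·u(268 kr) = 0.30·1.00 + 0.70·0.62 = 0.7340.

0.73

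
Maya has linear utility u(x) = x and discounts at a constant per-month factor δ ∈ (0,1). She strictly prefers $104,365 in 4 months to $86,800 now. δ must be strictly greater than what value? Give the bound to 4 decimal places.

Comparing present values: 86800 < δ^4·104365.
Hence δ^4 > 86800/104365 = 0.83170, and x ↦ x^(1/4) is increasing on (0,∞).
δ > (86800/104365)^(1/4) ≈ 0.9550.

δ > 0.9550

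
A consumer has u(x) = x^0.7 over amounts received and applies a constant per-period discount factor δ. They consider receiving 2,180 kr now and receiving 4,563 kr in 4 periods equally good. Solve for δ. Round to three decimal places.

δ ≈ 0.879

Equating discounted utilities: u(2180) = δ^4·u(4563) ⇒ δ^4 = u(2180)/u(4563).
Since u(x) = x^0.7, δ^4 = (2180/4563)^0.7 = 0.47776^0.7 = 0.59627.
Taking the 4th root: δ = 0.59627^(1/4) ≈ 0.879.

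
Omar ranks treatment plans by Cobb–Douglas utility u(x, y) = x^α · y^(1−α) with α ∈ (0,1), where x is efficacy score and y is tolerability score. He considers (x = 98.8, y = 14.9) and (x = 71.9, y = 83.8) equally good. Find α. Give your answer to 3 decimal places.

α ≈ 0.845

Indifference: 98.8^α · 14.9^(1−α) = 71.9^α · 83.8^(1−α).
Rearrange to (98.8/71.9)^α = (83.8/14.9)^(1−α) and take logs: α·0.317821 = (1−α)·1.727072.
Thus α·(2.044893) = 1.727072, so α = 1.727072/2.044893 ≈ 0.845.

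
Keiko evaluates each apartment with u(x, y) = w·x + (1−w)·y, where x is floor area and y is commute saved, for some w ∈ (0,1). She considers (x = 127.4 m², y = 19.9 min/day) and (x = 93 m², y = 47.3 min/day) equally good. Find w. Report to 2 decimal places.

w = 0.44

u(127.4,19.9) = u(93,47.3) means w·127.4 + (1−w)·19.9 = w·93 + (1−w)·47.3.
Rearranging, 34.4·w − 27.4·(1−w) = 0.
The marginal rate of substitution is 27.4/34.4, so w = 27.4/(34.4+27.4) = 0.44.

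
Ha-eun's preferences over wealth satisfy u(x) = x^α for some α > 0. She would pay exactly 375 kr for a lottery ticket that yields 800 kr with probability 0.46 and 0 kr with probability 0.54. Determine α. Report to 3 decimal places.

α ≈ 1.025

Since u(0) = 0, the lottery's EU is 0.46·800^α.
Indifference: 375^α = 0.46·800^α, so (375/800)^α = 0.46.
Take logs: α = ln 0.46 / ln(375/800) ≈ 1.02487.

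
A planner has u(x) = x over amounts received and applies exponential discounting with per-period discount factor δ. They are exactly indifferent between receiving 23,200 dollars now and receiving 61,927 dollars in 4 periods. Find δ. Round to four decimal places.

The payoff in 4 periods is discounted by δ^4, so u(23200) = δ^4·u(61927) and δ^4 = u(23200)/u(61927).
With u(x) = x: δ^4 = 23200/61927 = 0.37463.
Taking the 4th root: δ = 0.37463^(1/4) ≈ 0.7824.

δ ≈ 0.7824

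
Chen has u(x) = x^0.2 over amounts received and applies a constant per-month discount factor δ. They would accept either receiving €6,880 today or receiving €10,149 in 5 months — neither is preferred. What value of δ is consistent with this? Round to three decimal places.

δ ≈ 0.985

Indifference means u(6880) = δ^5 · u(10149), so δ^5 = u(6880)/u(10149).
With u(x) = x^0.2: δ^5 = 6880^0.2/10149^0.2 = (6880/10149)^0.2 = 0.92519.
Hence δ = (0.92519)^(1/5) = 0.98457.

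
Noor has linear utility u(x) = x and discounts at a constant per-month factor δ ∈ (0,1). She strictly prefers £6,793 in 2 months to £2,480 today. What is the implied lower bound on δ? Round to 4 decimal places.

δ > 0.6042

The preference means 2480 < δ^2·6793.
Hence δ^2 > 2480/6793 = 0.36508, and x ↦ x^(1/2) is increasing on (0,∞).
δ > (2480/6793)^(1/2) ≈ 0.6042.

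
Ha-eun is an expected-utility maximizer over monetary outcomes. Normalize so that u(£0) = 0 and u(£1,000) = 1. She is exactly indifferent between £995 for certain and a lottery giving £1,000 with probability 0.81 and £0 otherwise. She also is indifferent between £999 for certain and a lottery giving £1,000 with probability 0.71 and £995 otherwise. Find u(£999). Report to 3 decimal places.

From the first indifference, u(£995) = 0.81·u(£1,000) + 0.19·u(£0) = 0.81·1 + 0.19·0 = 0.81.
Then u(£999) = 0.71·u(£1,000) + 0.29·u(£995) = 0.71·1.00 + 0.29·0.81 = 0.9449.

0.945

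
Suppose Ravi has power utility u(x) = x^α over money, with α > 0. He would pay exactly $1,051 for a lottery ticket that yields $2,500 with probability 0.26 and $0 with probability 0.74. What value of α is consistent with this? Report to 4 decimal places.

Since u(0) = 0, the lottery's EU is 0.26·2500^α.
Indifference: 1051^α = 0.26·2500^α, so (1051/2500)^α = 0.26.
α = ln(0.26) / ln(1051/2500) = -1.3470736/-0.8665486 ≈ 1.5545.

α ≈ 1.5545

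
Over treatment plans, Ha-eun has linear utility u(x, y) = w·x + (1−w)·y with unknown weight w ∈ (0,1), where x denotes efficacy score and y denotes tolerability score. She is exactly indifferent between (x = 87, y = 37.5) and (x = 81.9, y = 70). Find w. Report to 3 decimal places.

w = 0.864

u(87,37.5) = u(81.9,70) means w·87 + (1−w)·37.5 = w·81.9 + (1−w)·70.
Collecting terms: w·5.1 = (1−w)·32.5.
So w/(1−w) = 32.5/5.1 = 6.3725, giving w = 32.5/(5.1+32.5) = 0.864.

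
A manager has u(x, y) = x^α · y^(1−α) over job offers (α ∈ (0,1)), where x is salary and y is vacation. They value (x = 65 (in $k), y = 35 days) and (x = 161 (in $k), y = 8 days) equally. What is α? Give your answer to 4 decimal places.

Set the two utilities equal: 65^α·35^(1−α) = 161^α·8^(1−α).
(65/161)^α = (8/35)^(1−α); take logs: α·ln(65/161) = (1−α)·ln(8/35), i.e. α·-0.9070171 = (1−α)·-1.4759065.
Thus α·(-2.3829236) = -1.4759065, so α = -1.4759065/-2.3829236 ≈ 0.6194.

α ≈ 0.6194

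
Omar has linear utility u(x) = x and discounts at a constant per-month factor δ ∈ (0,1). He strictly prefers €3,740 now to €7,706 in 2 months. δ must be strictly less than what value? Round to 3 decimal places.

The preference means 3740 > δ^2·7706.
Hence δ^2 < 3740/7706 = 0.48534, and x ↦ x^(1/2) is increasing on (0,∞).
δ < 0.48534^(1/2) = 0.697.

δ < 0.697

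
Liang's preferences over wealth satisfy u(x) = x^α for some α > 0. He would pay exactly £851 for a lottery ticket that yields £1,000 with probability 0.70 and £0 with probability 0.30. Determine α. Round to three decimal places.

α ≈ 2.211

The lottery's expected utility is 0.70·u(1000) + 0.30·u(0) = 0.70·1000^α (since u(0) = 0 for α > 0).
Indifference: 851^α = 0.70·1000^α, so (851/1000)^α = 0.70.
Taking logs: α·ln(851/1000) = ln(0.70), so α = -0.356675 / -0.161343 ≈ 2.211.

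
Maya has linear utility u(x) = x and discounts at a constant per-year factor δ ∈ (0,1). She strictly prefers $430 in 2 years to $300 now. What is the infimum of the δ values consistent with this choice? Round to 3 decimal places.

The preference means 300 < δ^2·430.
Dividing by 430: δ^2 > 0.69767. Both sides are positive, so the square root keeps the direction.
δ > (300/430)^(1/2) ≈ 0.835.

δ > 0.835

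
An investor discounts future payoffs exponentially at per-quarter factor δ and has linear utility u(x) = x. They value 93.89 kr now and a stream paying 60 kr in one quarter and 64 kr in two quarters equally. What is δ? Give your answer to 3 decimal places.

Present value of the stream is 60·δ + 64·δ². Indifference gives 60δ + 64δ² = 93.89.
So 64δ² + 60δ − 93.89 = 0.
δ = (−60 + √(60² + 4·64·93.89)) / (2·64) = (−60 + √27635.84) / 128 ≈ 0.830.

δ ≈ 0.830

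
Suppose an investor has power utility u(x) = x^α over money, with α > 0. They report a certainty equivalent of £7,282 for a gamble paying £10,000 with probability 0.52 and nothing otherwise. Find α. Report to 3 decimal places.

The lottery's expected utility is 0.52·u(10000) + 0.48·u(0) = 0.52·10000^α (since u(0) = 0 for α > 0).
Equating: 7282^α = 0.52·10000^α, i.e. 0.7282^α = 0.52.
Take logs: α = ln 0.52 / ln(7282/10000) ≈ 2.06169.

α ≈ 2.062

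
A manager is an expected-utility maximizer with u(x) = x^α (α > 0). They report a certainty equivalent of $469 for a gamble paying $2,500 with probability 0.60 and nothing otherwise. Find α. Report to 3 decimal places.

α ≈ 0.305

The lottery's expected utility is 0.60·u(2500) + 0.40·u(0) = 0.60·2500^α (since u(0) = 0 for α > 0).
Indifference: 469^α = 0.60·2500^α, so (469/2500)^α = 0.60.
α = ln(0.60) / ln(469/2500) = -0.510826/-1.673443 ≈ 0.305.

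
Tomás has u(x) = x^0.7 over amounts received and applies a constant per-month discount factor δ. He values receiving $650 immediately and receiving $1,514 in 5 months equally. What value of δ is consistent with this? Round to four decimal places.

δ ≈ 0.8884

Equating discounted utilities: u(650) = δ^5·u(1514) ⇒ δ^5 = u(650)/u(1514).
Since u(x) = x^0.7, δ^5 = (650/1514)^0.7 = 0.42933^0.7 = 0.55329.
Taking the 5th root: δ = 0.55329^(1/5) ≈ 0.8884.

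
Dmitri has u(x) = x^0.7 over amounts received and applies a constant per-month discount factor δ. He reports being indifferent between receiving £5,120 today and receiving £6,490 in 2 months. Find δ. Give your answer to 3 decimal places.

δ ≈ 0.920

Indifference means u(5120) = δ^2 · u(6490), so δ^2 = u(5120)/u(6490).
With u(x) = x^0.7: δ^2 = 5120^0.7/6490^0.7 = (5120/6490)^0.7 = 0.84707.
Hence δ = (0.84707)^(1/2) = 0.92036.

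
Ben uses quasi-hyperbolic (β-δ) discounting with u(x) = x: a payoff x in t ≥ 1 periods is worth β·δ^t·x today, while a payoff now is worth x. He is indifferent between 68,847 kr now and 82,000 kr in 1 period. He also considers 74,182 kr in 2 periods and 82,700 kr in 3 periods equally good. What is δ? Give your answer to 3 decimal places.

From the later pair, β·δ^2·74182 = β·δ^3·82700; dividing through, δ = 74182/82700 = 0.89700.

δ ≈ 0.897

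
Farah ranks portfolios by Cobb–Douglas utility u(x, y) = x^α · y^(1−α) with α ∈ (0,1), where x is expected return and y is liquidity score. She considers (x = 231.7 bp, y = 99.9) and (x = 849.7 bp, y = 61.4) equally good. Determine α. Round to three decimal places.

Indifference: 231.7^α · 99.9^(1−α) = 849.7^α · 61.4^(1−α).
Rearrange to (231.7/849.7)^α = (61.4/99.9)^(1−α) and take logs: α·-1.299440 = (1−α)·-0.486760.
With A = -1.299440 and B = -0.486760: α·A = (1−α)·B, so α = B/(A+B) = -0.486760/-1.786200 ≈ 0.273.

α ≈ 0.273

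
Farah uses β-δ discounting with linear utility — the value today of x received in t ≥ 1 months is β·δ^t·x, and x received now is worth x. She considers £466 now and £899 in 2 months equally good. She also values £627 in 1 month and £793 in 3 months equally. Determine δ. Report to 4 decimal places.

The second indifference involves only future payoffs, so β cancels: β·δ^1·627 = β·δ^3·793, giving δ^2 = 627/793 = 0.79067, so δ = 0.88920.

δ ≈ 0.8892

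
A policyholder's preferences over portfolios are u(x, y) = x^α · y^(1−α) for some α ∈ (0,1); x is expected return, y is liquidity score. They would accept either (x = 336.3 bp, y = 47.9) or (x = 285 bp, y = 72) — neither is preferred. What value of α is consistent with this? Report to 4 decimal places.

Set the two utilities equal: 336.3^α·47.9^(1−α) = 285^α·72^(1−α).
Taking logs: α·ln 336.3 + (1−α)·ln 47.9 = α·ln 285 + (1−α)·ln 72, i.e. α·0.1655144 = (1−α)·0.4075506.
With A = 0.1655144 and B = 0.4075506: α·A = (1−α)·B, so α = B/(A+B) = 0.4075506/0.5730650 ≈ 0.7112.

α ≈ 0.7112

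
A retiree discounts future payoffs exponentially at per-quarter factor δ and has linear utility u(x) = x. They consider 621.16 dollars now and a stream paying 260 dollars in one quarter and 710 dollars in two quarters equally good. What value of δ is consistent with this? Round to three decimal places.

Equating present values: 621.16 = 260δ + 710δ².
Rearranged: 710δ² + 260δ − 621.16 = 0.
δ = (−260 + √(260² + 4·710·621.16)) / (2·710) = (−260 + √1831694.40) / 1420 ≈ 0.770.

δ ≈ 0.770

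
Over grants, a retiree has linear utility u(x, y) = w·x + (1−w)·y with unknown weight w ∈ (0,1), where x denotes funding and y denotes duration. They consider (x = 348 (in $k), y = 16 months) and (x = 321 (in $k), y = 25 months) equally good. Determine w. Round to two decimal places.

w = 0.25

u(348,16) = u(321,25) means w·348 + (1−w)·16 = w·321 + (1−w)·25.
Collecting terms: w·27 = (1−w)·9.
The marginal rate of substitution is 9/27, so w = 9/(27+9) = 0.25.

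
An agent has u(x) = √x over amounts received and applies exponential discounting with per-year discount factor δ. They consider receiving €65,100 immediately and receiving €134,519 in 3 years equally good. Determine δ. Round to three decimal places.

δ ≈ 0.886

The payoff in 3 years is discounted by δ^3, so u(65100) = δ^3·u(134519) and δ^3 = u(65100)/u(134519).
With u(x) = √x: δ^3 = √65100/√134519 = √(65100/134519) = 0.69566.
Taking the cube root: δ = 0.69566^(1/3) ≈ 0.886.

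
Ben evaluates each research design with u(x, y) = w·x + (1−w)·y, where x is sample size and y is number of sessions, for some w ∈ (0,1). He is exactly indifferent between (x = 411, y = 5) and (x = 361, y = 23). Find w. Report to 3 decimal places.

w = 0.265

u(411,5) = u(361,23) means w·411 + (1−w)·5 = w·361 + (1−w)·23.
w·(411−361) = (1−w)·(23−5), i.e. w·50 = (1−w)·18.
So w/(1−w) = 18/50 = 0.3600, giving w = 18/(50+18) = 0.265.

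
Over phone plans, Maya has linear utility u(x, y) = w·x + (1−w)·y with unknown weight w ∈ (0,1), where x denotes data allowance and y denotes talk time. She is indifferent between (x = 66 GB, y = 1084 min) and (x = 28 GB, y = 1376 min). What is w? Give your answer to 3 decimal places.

Equating utilities: w·66 + (1−w)·1084 = w·28 + (1−w)·1376.
w·(66−28) = (1−w)·(1376−1084), i.e. w·38 = (1−w)·292.
The marginal rate of substitution is 292/38, so w = 292/(38+292) = 0.885.

w = 0.885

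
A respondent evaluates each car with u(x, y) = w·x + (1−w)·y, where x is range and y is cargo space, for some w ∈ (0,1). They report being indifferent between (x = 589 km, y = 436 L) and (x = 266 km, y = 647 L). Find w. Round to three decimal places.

Equating utilities: w·589 + (1−w)·436 = w·266 + (1−w)·647.
w·(589−266) = (1−w)·(647−436), i.e. w·323 = (1−w)·211.
The marginal rate of substitution is 211/323, so w = 211/(323+211) = 0.395.

w = 0.395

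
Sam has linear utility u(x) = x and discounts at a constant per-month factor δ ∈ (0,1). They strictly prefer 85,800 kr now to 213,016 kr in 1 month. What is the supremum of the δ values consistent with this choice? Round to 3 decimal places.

Comparing present values: 85800 > δ·213016.
So δ < 85800/213016 = 0.40279.

δ < 0.403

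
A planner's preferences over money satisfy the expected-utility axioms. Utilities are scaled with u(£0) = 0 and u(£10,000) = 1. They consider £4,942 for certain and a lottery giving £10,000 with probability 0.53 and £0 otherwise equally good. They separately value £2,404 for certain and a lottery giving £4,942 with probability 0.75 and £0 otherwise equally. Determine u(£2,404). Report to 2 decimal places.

0.40

First, u(£4,942) = 0.53·u(£10,000) + 0.47·u(£0) = 0.53.
Then u(£2,404) = 0.75·u(£4,942) + 0.25·u(£0) = 0.75·0.53 + 0.25·0.00 = 0.3975.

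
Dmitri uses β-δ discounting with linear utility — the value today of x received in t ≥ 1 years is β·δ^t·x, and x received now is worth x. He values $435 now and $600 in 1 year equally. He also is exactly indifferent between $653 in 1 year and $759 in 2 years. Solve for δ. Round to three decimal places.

δ ≈ 0.860

From the later pair, β·δ^1·653 = β·δ^2·759; dividing through, δ = 653/759 = 0.86034.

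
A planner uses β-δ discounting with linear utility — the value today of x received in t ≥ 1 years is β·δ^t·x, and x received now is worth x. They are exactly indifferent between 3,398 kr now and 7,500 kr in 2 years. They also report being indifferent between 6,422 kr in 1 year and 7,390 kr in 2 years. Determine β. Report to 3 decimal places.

β ≈ 0.600

The second indifference involves only future payoffs, so β cancels: β·δ^1·6422 = β·δ^2·7390, giving δ = 6422/7390 = 0.86901.
Now use the now-vs-future pair: 3398 = β·δ^2·7500 gives β = 3398/(0.75518·7500) ≈ 0.600.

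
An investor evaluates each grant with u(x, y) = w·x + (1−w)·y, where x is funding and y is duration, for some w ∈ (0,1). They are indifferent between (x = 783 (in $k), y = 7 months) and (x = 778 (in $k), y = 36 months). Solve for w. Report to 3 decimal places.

u(783,7) = u(778,36) means w·783 + (1−w)·7 = w·778 + (1−w)·36.
w·(783−778) = (1−w)·(36−7), i.e. w·5 = (1−w)·29.
Hence w = 29/(5+29) = 29/34 = 0.853.

w = 0.853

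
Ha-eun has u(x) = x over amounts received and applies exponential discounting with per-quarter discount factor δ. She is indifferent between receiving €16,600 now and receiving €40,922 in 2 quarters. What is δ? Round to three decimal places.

Indifference means u(16600) = δ^2 · u(40922), so δ^2 = u(16600)/u(40922).
With u(x) = x: δ^2 = 16600/40922 = 0.40565.
Taking the square root: δ = 0.40565^(1/2) ≈ 0.637.

δ ≈ 0.637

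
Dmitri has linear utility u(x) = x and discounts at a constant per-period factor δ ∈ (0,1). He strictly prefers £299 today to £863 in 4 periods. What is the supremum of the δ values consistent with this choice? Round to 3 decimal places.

δ < 0.767

Comparing present values: 299 > δ^4·863.
Hence δ^4 < 299/863 = 0.34647, and x ↦ x^(1/4) is increasing on (0,∞).
δ < (299/863)^(1/4) ≈ 0.767.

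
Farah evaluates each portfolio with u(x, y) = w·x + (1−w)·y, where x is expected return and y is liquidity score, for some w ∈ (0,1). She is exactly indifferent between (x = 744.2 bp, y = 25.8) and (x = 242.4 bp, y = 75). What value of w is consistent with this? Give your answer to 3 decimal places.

w = 0.089

u(744.2,25.8) = u(242.4,75) means w·744.2 + (1−w)·25.8 = w·242.4 + (1−w)·75.
Rearranging, 501.8·w − 49.2·(1−w) = 0.
The marginal rate of substitution is 49.2/501.8, so w = 49.2/(501.8+49.2) = 0.089.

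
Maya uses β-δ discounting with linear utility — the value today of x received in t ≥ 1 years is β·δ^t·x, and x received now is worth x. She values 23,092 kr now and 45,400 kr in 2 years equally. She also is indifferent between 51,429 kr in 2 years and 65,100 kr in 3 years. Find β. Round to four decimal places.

The second indifference involves only future payoffs, so β cancels: β·δ^2·51429 = β·δ^3·65100, giving δ = 51429/65100 = 0.79000.
The first indifference: 23092 = β·δ^2·45400, so β = 23092/(δ^2·45400) = 23092/(0.62410·45400) ≈ 0.8150.

β ≈ 0.8150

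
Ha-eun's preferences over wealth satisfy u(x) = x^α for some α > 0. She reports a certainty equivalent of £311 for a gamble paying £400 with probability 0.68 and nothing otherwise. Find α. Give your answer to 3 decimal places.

The lottery's expected utility is 0.68·u(400) + 0.32·u(0) = 0.68·400^α (since u(0) = 0 for α > 0).
Indifference: 311^α = 0.68·400^α, so (311/400)^α = 0.68.
Take logs: α = ln 0.68 / ln(311/400) ≈ 1.53240.

α ≈ 1.532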